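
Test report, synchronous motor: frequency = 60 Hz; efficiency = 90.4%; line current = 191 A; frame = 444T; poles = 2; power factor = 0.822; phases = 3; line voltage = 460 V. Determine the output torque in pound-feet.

P_in = √3·V·I·cosφ = 1.732 × 460 × 191 × 0.822 = 125087 W
P_out = η·P_in = 0.904 × 125087 = 113079 W
n = n_s = 120×60/2 = 3600 rpm (synchronous)
ω = 2π×3600/60 = 377 rad/s
τ = P_out/ω = 113079/377 = 299.9 N·m
In lb·ft: 299.9/1.356 = 221 lb·ft

221 lb·ft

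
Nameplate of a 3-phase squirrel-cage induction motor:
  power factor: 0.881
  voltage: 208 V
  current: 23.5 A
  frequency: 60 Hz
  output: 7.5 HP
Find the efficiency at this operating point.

75.0 %

P_out = 7.5 × 746 = 5595 W
P_in = √3·V_L·I_L·cosφ = 1.732 × 208 × 23.5 × 0.881 = 7459 W
η = P_out / P_in = 5595 / 7459 = 0.750 = 75.0%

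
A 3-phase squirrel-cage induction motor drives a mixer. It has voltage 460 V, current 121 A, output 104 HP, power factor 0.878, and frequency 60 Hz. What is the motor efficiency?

91.7 %

P_out = 104 × 746 = 77584 W
P_in = √3·V_L·I_L·cosφ = 1.732 × 460 × 121 × 0.878 = 84642 W
η = P_out / P_in = 77584 / 84642 = 0.917 = 91.7%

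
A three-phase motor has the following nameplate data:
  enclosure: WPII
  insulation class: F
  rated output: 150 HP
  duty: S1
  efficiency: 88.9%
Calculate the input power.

P_out = 150 × 746 = 111900 W
P_in = P_out/η = 111900/0.889 = 125872 W = 126 kW

126 kW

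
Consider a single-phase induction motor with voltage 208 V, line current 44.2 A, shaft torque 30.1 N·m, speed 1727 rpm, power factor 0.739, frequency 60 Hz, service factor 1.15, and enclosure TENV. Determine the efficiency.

ω = 2π × 1727/60 = 180.9 rad/s; P_out = τω = 30.1 × 180.9 = 5445 W
P_in = V·I·cosφ = 208 × 44.2 × 0.739 = 6794 W
η = P_out / P_in = 5445 / 6794 = 0.801 = 80.1%

80.1 %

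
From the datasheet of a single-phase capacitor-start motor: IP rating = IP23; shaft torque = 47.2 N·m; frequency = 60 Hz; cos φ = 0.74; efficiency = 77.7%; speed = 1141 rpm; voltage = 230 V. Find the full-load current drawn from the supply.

42.6 A

ω = 2π×1141/60 = 119.5 rad/s; P_out = τω = 47.2 × 119.5 = 5640 W
P_in = P_out / η = 5640 / 0.777 = 7259 W
I = P_in / (V·cosφ) = 7259 / (230 × 0.74) = 42.6 A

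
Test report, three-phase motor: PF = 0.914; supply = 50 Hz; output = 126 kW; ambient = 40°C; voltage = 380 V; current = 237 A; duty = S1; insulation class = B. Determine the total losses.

P_in = √3·V·I·cosφ = 1.732×380×237×0.914 = 142569 W
P_out = 126000 W
Losses = P_in − P_out = 142569 − 126000 = 16569 W

16.6 kW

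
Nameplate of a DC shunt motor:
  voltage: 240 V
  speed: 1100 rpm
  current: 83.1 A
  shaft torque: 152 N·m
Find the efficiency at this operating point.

ω = 2π × 1100/60 = 115.2 rad/s; P_out = τω = 152 × 115.2 = 17510 W
P_in = V·I = 240 × 83.1 = 19944 W
η = P_out / P_in = 17510 / 19944 = 0.878 = 87.8%

87.8 %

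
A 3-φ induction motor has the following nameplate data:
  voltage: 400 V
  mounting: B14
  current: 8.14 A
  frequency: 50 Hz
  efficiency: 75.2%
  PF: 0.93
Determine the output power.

3.94 kW

P_in = √3·V·I·cosφ = 1.732 × 400 × 8.14 × 0.93 = 5245 W
P_out = η·P_in = 0.752 × 5245 = 3944 W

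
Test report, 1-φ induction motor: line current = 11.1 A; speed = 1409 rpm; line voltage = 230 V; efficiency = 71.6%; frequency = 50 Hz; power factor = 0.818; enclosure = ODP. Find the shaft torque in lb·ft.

P_in = V·I·cosφ = 230 × 11.1 × 0.818 = 2088 W
P_out = η·P_in = 0.716 × 2088 = 1495 W
n = 1409 rpm
ω = 2π×1409/60 = 147.6 rad/s
τ = P_out/ω = 1495/147.6 = 10.13 N·m
In lb·ft: 10.13/1.356 = 7.47 lb·ft

7.47 lb·ft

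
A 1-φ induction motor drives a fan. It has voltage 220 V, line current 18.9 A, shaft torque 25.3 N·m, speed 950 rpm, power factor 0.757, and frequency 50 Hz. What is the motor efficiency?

ω = 2π × 950/60 = 99.48 rad/s; P_out = τω = 25.3 × 99.48 = 2517 W
P_in = V·I·cosφ = 220 × 18.9 × 0.757 = 3148 W
η = P_out / P_in = 2517 / 3148 = 0.800 = 80.0%

80.0 %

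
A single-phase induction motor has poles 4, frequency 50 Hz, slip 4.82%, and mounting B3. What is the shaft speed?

1428 rpm

n_s = 120f/p = 120×50/4 = 1500 rpm
n = n_s(1 − s) = 1500 × (1 − 0.0482) = 1428 rpm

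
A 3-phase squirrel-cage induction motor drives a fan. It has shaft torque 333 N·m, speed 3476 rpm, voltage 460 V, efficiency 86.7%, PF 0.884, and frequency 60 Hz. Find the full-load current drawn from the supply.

199 A

ω = 2π×3476/60 = 364 rad/s; P_out = τω = 333 × 364 = 121212 W
P_in = P_out / η = 121212 / 0.867 = 139806 W
I_L = P_in / (√3·V_L·cosφ) = 139806 / (1.732 × 460 × 0.884) = 199 A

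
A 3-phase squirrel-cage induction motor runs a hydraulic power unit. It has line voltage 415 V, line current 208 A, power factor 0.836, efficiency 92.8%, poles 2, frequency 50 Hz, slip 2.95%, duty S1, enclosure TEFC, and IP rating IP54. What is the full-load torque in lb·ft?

281 lb·ft

P_in = √3·V·I·cosφ = 1.732 × 415 × 208 × 0.836 = 124987 W
P_out = η·P_in = 0.928 × 124987 = 115988 W
n_s = 120×50/2 = 3000 rpm; n = 3000×(1−0.0295) = 2912 rpm
ω = 2π×2912/60 = 304.9 rad/s
τ = P_out/ω = 115988/304.9 = 380.4 N·m
In lb·ft: 380.4/1.356 = 281 lb·ft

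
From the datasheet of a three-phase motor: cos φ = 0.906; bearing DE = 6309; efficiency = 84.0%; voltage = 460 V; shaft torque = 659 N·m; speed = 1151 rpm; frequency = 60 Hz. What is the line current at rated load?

131 A

ω = 2π×1151/60 = 120.5 rad/s; P_out = τω = 659 × 120.5 = 79410 W
P_in = P_out / η = 79410 / 0.840 = 94536 W
I_L = P_in / (√3·V_L·cosφ) = 94536 / (1.732 × 460 × 0.906) = 131 A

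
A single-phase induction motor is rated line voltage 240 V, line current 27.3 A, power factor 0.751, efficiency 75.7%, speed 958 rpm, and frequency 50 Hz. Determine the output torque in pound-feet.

P_in = V·I·cosφ = 240 × 27.3 × 0.751 = 4921 W
P_out = η·P_in = 0.757 × 4921 = 3725 W
n = 958 rpm
ω = 2π×958/60 = 100.3 rad/s
τ = P_out/ω = 3725/100.3 = 37.14 N·m
In lb·ft: 37.14/1.356 = 27.4 lb·ft

27.4 lb·ft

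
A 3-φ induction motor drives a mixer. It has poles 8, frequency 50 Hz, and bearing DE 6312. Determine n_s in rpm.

750 rpm

n_s = 120f/p = 120×50/8 = 750 rpm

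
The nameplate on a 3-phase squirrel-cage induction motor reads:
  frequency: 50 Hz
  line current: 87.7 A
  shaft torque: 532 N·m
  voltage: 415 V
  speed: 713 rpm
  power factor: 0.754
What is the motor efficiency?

ω = 2π × 713/60 = 74.67 rad/s; P_out = τω = 532 × 74.67 = 39724 W
P_in = √3·V_L·I_L·cosφ = 1.732 × 415 × 87.7 × 0.754 = 47530 W
η = P_out / P_in = 39724 / 47530 = 0.836 = 83.6%

83.6 %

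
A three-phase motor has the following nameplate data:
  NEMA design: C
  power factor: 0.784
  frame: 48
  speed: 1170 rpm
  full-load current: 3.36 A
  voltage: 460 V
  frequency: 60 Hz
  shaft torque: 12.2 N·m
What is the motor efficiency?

ω = 2π × 1170/60 = 122.5 rad/s; P_out = τω = 12.2 × 122.5 = 1495 W
P_in = √3·V_L·I_L·cosφ = 1.732 × 460 × 3.36 × 0.784 = 2099 W
η = P_out / P_in = 1495 / 2099 = 0.712 = 71.2%

71.2 %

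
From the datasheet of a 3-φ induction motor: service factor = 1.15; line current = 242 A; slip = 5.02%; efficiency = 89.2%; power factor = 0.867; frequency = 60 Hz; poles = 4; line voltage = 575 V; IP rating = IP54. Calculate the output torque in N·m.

1040 N·m

P_in = √3·V·I·cosφ = 1.732 × 575 × 242 × 0.867 = 208954 W
P_out = η·P_in = 0.892 × 208954 = 186387 W
n_s = 120×60/4 = 1800 rpm; n = 1800×(1−0.0502) = 1710 rpm
ω = 2π×1710/60 = 179.1 rad/s
τ = P_out/ω = 186387/179.1 = 1040 N·m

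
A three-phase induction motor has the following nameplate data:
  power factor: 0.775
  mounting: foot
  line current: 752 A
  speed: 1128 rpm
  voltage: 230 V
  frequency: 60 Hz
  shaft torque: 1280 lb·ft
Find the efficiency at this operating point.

τ = 1280 lb·ft × 1.356 = 1736 N·m
ω = 2π × 1128/60 = 118.1 rad/s; P_out = τω = 1736 × 118.1 = 205022 W
P_in = √3·V_L·I_L·cosφ = 1.732 × 230 × 752 × 0.775 = 232164 W
η = P_out / P_in = 205022 / 232164 = 0.883 = 88.3%

88.3 %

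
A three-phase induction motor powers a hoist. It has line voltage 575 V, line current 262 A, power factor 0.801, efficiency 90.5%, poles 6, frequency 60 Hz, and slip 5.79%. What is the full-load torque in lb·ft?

P_in = √3·V·I·cosφ = 1.732 × 575 × 262 × 0.801 = 209002 W
P_out = η·P_in = 0.905 × 209002 = 189147 W
n_s = 120×60/6 = 1200 rpm; n = 1200×(1−0.0579) = 1131 rpm
ω = 2π×1131/60 = 118.4 rad/s
τ = P_out/ω = 189147/118.4 = 1598 N·m
In lb·ft: 1598/1.356 = 1180 lb·ft

1180 lb·ft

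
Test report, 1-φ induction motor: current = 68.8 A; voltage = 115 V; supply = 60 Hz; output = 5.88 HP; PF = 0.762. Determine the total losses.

1640 W

P_in = V·I·cosφ = 115×68.8×0.762 = 6029 W
P_out = 5.88×746 = 4386 W
Losses = P_in − P_out = 6029 − 4386 = 1643 W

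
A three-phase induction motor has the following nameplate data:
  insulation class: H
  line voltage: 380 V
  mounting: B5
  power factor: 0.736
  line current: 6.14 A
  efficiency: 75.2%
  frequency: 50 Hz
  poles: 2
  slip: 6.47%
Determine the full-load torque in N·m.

7.61 N·m

P_in = √3·V·I·cosφ = 1.732 × 380 × 6.14 × 0.736 = 2974 W
P_out = η·P_in = 0.752 × 2974 = 2236 W
n_s = 120×50/2 = 3000 rpm; n = 3000×(1−0.0647) = 2806 rpm
ω = 2π×2806/60 = 293.8 rad/s
τ = P_out/ω = 2236/293.8 = 7.61 N·m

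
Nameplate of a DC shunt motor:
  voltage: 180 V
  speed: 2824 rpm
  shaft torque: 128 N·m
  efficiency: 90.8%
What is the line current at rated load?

232 A

ω = 2π×2824/60 = 295.7 rad/s; P_out = τω = 128 × 295.7 = 37850 W
P_in = P_out / η = 37850 / 0.908 = 41685 W
I = P_in / V = 41685 / 180 = 232 A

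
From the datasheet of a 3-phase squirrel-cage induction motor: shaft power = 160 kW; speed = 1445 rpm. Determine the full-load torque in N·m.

ω = 2π × 1445/60 = 151.3 rad/s
τ = P/ω = 160000/151.3 = 1060 N·m

1060 N·m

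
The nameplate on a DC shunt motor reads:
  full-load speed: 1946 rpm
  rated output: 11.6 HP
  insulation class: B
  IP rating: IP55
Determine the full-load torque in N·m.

42.5 N·m

P_out = 11.6 × 746 = 8654 W
ω = 2π × 1946/60 = 203.8 rad/s
τ = P_out/ω = 8654/203.8 = 42.5 N·m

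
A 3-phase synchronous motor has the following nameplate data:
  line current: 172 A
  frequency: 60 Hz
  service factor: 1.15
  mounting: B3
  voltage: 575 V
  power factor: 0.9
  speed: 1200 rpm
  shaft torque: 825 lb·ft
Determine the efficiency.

τ = 825 lb·ft × 1.356 = 1119 N·m
ω = 2π × 1200/60 = 125.7 rad/s; P_out = τω = 1119 × 125.7 = 140658 W
P_in = √3·V_L·I_L·cosφ = 1.732 × 575 × 172 × 0.9 = 154165 W
η = P_out / P_in = 140658 / 154165 = 0.912 = 91.2%

91.2 %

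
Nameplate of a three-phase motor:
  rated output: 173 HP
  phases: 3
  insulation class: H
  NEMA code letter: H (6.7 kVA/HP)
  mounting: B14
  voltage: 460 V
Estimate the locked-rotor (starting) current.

S_LR = 6.7 × 173 = 1159.1 kVA
I_LR = S_LR/(√3·V_L) = 1159100/(1.732×460) = 1450 A

1450 A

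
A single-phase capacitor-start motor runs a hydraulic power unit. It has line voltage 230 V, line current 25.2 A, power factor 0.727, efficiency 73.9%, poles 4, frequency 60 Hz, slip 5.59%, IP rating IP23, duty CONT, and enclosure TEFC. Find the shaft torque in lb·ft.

P_in = V·I·cosφ = 230 × 25.2 × 0.727 = 4214 W
P_out = η·P_in = 0.739 × 4214 = 3114 W
n_s = 120×60/4 = 1800 rpm; n = 1800×(1−0.0559) = 1699 rpm
ω = 2π×1699/60 = 177.9 rad/s
τ = P_out/ω = 3114/177.9 = 17.5 N·m
In lb·ft: 17.5/1.356 = 12.9 lb·ft

12.9 lb·ft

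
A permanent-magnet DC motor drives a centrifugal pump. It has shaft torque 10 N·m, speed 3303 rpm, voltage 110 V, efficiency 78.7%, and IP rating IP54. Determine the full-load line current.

40 A

ω = 2π×3303/60 = 345.9 rad/s; P_out = τω = 10 × 345.9 = 3459 W
P_in = P_out / η = 3459 / 0.787 = 4395 W
I = P_in / V = 4395 / 110 = 40 A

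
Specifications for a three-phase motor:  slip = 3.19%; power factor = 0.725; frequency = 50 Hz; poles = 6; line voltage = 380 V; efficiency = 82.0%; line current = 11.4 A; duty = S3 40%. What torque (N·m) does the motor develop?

P_in = √3·V·I·cosφ = 1.732 × 380 × 11.4 × 0.725 = 5440 W
P_out = η·P_in = 0.82 × 5440 = 4461 W
n_s = 120×50/6 = 1000 rpm; n = 1000×(1−0.0319) = 968 rpm
ω = 2π×968/60 = 101.4 rad/s
τ = P_out/ω = 4461/101.4 = 44 N·m

44 N·m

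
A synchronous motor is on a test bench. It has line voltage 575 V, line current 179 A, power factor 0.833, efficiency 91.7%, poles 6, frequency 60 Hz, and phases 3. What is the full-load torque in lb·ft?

799 lb·ft

P_in = √3·V·I·cosφ = 1.732 × 575 × 179 × 0.833 = 148496 W
P_out = η·P_in = 0.917 × 148496 = 136171 W
n = n_s = 120×60/6 = 1200 rpm (synchronous)
ω = 2π×1200/60 = 125.7 rad/s
τ = P_out/ω = 136171/125.7 = 1083 N·m
In lb·ft: 1083/1.356 = 799 lb·ft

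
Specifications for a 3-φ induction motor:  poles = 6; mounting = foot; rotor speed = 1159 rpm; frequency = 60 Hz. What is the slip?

3.42 %

n_s = 120f/p = 120×60/6 = 1200 rpm
s = (n_s − n)/n_s = (1200 − 1159)/1200 = 0.0342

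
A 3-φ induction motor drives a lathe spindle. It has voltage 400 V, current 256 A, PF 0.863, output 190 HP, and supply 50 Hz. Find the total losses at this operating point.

11300 W

P_in = √3·V·I·cosφ = 1.732×400×256×0.863 = 153059 W
P_out = 190×746 = 141740 W
Losses = P_in − P_out = 153059 − 141740 = 11319 W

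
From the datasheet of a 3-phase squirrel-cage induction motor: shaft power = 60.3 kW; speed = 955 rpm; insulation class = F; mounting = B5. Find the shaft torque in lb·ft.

ω = 2π × 955/60 = 100 rad/s
τ = P/ω = 60300/100 = 603 N·m
In lb·ft: 603/1.356 = 445 lb·ft

445 lb·ft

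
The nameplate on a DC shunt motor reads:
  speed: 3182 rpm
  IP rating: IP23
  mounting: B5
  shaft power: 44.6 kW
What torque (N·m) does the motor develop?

ω = 2π × 3182/60 = 333.2 rad/s
τ = P/ω = 44600/333.2 = 134 N·m

134 N·m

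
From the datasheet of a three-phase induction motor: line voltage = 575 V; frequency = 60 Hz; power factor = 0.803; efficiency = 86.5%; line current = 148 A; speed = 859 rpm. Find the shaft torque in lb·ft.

839 lb·ft

P_in = √3·V·I·cosφ = 1.732 × 575 × 148 × 0.803 = 118357 W
P_out = η·P_in = 0.865 × 118357 = 102379 W
n = 859 rpm
ω = 2π×859/60 = 89.95 rad/s
τ = P_out/ω = 102379/89.95 = 1138 N·m
In lb·ft: 1138/1.356 = 839 lb·ft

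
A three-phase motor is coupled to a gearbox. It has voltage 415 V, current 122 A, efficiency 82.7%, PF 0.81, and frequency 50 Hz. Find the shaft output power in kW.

P_in = √3·V·I·cosφ = 1.732 × 415 × 122 × 0.81 = 71030 W
P_out = η·P_in = 0.827 × 71030 = 58742 W

58.7 kW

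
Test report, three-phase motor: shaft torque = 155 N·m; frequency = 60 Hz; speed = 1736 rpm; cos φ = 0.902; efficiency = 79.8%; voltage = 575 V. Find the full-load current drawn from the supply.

ω = 2π×1736/60 = 181.8 rad/s; P_out = τω = 155 × 181.8 = 28179 W
P_in = P_out / η = 28179 / 0.798 = 35312 W
I_L = P_in / (√3·V_L·cosφ) = 35312 / (1.732 × 575 × 0.902) = 39.3 A

39.3 A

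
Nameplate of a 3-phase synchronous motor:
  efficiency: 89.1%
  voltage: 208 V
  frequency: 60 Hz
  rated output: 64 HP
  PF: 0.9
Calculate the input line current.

165 A

P_out = 64 × 746 = 47744 W
P_in = P_out / η = 47744 / 0.891 = 53585 W
I_L = P_in / (√3·V_L·cosφ) = 53585 / (1.732 × 208 × 0.9) = 165 A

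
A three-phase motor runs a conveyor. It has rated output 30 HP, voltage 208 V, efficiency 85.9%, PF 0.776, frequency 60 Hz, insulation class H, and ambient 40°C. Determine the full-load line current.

93.2 A

P_out = 30 × 746 = 22380 W
P_in = P_out / η = 22380 / 0.859 = 26054 W
I_L = P_in / (√3·V_L·cosφ) = 26054 / (1.732 × 208 × 0.776) = 93.2 A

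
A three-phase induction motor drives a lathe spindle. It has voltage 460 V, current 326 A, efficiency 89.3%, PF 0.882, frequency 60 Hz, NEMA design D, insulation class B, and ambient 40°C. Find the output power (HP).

274 HP

P_in = √3·V·I·cosφ = 1.732 × 460 × 326 × 0.882 = 229082 W
P_out = η·P_in = 0.893 × 229082 = 204570 W
= 204570/746 = 274 HP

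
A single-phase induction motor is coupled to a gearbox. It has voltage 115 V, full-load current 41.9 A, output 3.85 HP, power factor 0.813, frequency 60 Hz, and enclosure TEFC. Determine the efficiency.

73.3 %

P_out = 3.85 × 746 = 2872 W
P_in = V·I·cosφ = 115 × 41.9 × 0.813 = 3917 W
η = P_out / P_in = 2872 / 3917 = 0.733 = 73.3%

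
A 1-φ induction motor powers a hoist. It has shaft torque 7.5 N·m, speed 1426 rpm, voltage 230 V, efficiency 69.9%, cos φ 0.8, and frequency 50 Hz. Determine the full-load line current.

8.71 A

ω = 2π×1426/60 = 149.3 rad/s; P_out = τω = 7.5 × 149.3 = 1120 W
P_in = P_out / η = 1120 / 0.699 = 1602 W
I = P_in / (V·cosφ) = 1602 / (230 × 0.8) = 8.71 A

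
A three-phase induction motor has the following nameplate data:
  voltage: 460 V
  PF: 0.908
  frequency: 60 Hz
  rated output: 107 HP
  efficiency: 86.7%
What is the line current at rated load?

P_out = 107 × 746 = 79822 W
P_in = P_out / η = 79822 / 0.867 = 92067 W
I_L = P_in / (√3·V_L·cosφ) = 92067 / (1.732 × 460 × 0.908) = 127 A

127 A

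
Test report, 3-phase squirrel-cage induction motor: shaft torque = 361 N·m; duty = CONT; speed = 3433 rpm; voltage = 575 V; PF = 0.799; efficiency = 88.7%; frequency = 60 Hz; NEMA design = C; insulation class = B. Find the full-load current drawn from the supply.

ω = 2π×3433/60 = 359.5 rad/s; P_out = τω = 361 × 359.5 = 129780 W
P_in = P_out / η = 129780 / 0.887 = 146313 W
I_L = P_in / (√3·V_L·cosφ) = 146313 / (1.732 × 575 × 0.799) = 184 A

184 A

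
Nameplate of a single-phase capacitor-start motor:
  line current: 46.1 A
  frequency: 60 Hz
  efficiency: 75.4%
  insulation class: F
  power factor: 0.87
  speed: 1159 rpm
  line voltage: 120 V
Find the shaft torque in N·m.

29.9 N·m

P_in = V·I·cosφ = 120 × 46.1 × 0.87 = 4813 W
P_out = η·P_in = 0.754 × 4813 = 3629 W
n = 1159 rpm
ω = 2π×1159/60 = 121.4 rad/s
τ = P_out/ω = 3629/121.4 = 29.9 N·m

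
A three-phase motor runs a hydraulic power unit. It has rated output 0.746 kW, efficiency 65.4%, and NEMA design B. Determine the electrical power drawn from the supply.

1.14 kW

P_out = 746 W
P_in = P_out/η = 746/0.654 = 1141 W = 1.14 kW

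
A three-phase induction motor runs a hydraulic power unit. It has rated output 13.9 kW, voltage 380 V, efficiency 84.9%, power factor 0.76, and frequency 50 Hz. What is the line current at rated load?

32.7 A

P_out = 13.9 kW = 13900 W
P_in = P_out / η = 13900 / 0.849 = 16372 W
I_L = P_in / (√3·V_L·cosφ) = 16372 / (1.732 × 380 × 0.76) = 32.7 A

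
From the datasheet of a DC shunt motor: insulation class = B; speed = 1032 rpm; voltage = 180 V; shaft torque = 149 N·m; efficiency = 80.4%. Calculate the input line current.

ω = 2π×1032/60 = 108.1 rad/s; P_out = τω = 149 × 108.1 = 16107 W
P_in = P_out / η = 16107 / 0.804 = 20034 W
I = P_in / V = 20034 / 180 = 111 A

111 A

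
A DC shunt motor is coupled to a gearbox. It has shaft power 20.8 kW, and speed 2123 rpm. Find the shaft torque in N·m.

ω = 2π × 2123/60 = 222.3 rad/s
τ = P/ω = 20800/222.3 = 93.6 N·m

93.6 N·m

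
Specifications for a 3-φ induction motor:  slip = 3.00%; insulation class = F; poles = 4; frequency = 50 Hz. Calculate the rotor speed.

1455 rpm

n_s = 120f/p = 120×50/4 = 1500 rpm
n = n_s(1 − s) = 1500 × (1 − 0.03) = 1455 rpm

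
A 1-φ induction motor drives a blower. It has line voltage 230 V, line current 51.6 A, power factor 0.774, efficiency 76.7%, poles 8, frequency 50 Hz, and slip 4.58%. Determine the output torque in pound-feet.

P_in = V·I·cosφ = 230 × 51.6 × 0.774 = 9186 W
P_out = η·P_in = 0.767 × 9186 = 7046 W
n_s = 120×50/8 = 750 rpm; n = 750×(1−0.0458) = 716 rpm
ω = 2π×716/60 = 74.98 rad/s
τ = P_out/ω = 7046/74.98 = 93.97 N·m
In lb·ft: 93.97/1.356 = 69.3 lb·ft

69.3 lb·ft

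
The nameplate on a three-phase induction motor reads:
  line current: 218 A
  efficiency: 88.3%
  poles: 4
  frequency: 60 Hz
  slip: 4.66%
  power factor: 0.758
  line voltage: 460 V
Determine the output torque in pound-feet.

477 lb·ft

P_in = √3·V·I·cosφ = 1.732 × 460 × 218 × 0.758 = 131653 W
P_out = η·P_in = 0.883 × 131653 = 116250 W
n_s = 120×60/4 = 1800 rpm; n = 1800×(1−0.0466) = 1716 rpm
ω = 2π×1716/60 = 179.7 rad/s
τ = P_out/ω = 116250/179.7 = 646.9 N·m
In lb·ft: 646.9/1.356 = 477 lb·ft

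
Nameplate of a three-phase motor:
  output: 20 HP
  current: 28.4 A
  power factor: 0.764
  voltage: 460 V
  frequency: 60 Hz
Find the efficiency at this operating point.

86.3 %

P_out = 20 × 746 = 14920 W
P_in = √3·V_L·I_L·cosφ = 1.732 × 460 × 28.4 × 0.764 = 17287 W
η = P_out / P_in = 14920 / 17287 = 0.863 = 86.3%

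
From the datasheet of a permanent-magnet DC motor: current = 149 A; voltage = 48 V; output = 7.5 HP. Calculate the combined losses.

P_in = V·I = 48×149 = 7152 W
P_out = 7.5×746 = 5595 W
Losses = P_in − P_out = 7152 − 5595 = 1557 W

1560 W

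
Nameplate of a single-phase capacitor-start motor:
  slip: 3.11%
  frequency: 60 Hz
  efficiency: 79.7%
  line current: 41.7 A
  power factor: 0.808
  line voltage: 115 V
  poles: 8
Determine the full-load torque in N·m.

P_in = V·I·cosφ = 115 × 41.7 × 0.808 = 3875 W
P_out = η·P_in = 0.797 × 3875 = 3088 W
n_s = 120×60/8 = 900 rpm; n = 900×(1−0.0311) = 872 rpm
ω = 2π×872/60 = 91.32 rad/s
τ = P_out/ω = 3088/91.32 = 33.8 N·m

33.8 N·m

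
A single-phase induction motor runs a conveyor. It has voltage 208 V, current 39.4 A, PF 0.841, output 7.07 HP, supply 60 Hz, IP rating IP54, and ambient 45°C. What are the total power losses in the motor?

1620 W

P_in = V·I·cosφ = 208×39.4×0.841 = 6892 W
P_out = 7.07×746 = 5274 W
Losses = P_in − P_out = 6892 − 5274 = 1618 W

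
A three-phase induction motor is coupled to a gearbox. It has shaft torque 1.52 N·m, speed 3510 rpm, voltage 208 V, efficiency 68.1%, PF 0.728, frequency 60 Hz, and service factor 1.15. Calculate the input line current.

3.13 A

ω = 2π×3510/60 = 367.6 rad/s; P_out = τω = 1.52 × 367.6 = 559 W
P_in = P_out / η = 559 / 0.681 = 821 W
I_L = P_in / (√3·V_L·cosφ) = 821 / (1.732 × 208 × 0.728) = 3.13 A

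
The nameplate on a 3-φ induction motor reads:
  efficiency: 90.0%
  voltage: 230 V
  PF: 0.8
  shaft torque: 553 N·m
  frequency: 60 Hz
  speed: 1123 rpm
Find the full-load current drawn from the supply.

227 A

ω = 2π×1123/60 = 117.6 rad/s; P_out = τω = 553 × 117.6 = 65033 W
P_in = P_out / η = 65033 / 0.900 = 72259 W
I_L = P_in / (√3·V_L·cosφ) = 72259 / (1.732 × 230 × 0.8) = 227 A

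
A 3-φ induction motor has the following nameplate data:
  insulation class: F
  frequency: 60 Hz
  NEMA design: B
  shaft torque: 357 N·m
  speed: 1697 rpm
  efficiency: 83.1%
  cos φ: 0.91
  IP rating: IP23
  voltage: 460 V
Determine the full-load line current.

105 A

ω = 2π×1697/60 = 177.7 rad/s; P_out = τω = 357 × 177.7 = 63439 W
P_in = P_out / η = 63439 / 0.831 = 76341 W
I_L = P_in / (√3·V_L·cosφ) = 76341 / (1.732 × 460 × 0.91) = 105 A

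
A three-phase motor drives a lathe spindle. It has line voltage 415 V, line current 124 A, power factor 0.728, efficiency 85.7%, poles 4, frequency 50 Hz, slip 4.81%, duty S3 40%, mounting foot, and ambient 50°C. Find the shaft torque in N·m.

372 N·m

P_in = √3·V·I·cosφ = 1.732 × 415 × 124 × 0.728 = 64886 W
P_out = η·P_in = 0.857 × 64886 = 55607 W
n_s = 120×50/4 = 1500 rpm; n = 1500×(1−0.0481) = 1428 rpm
ω = 2π×1428/60 = 149.5 rad/s
τ = P_out/ω = 55607/149.5 = 372 N·m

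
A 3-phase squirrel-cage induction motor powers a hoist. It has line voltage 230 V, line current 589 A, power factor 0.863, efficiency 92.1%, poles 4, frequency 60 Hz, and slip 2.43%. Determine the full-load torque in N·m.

1010 N·m

P_in = √3·V·I·cosφ = 1.732 × 230 × 589 × 0.863 = 202489 W
P_out = η·P_in = 0.921 × 202489 = 186492 W
n_s = 120×60/4 = 1800 rpm; n = 1800×(1−0.0243) = 1756 rpm
ω = 2π×1756/60 = 183.9 rad/s
τ = P_out/ω = 186492/183.9 = 1010 N·m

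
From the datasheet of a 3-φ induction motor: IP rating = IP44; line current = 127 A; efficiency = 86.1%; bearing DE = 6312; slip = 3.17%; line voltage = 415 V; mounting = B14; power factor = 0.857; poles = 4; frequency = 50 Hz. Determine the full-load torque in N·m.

P_in = √3·V·I·cosφ = 1.732 × 415 × 127 × 0.857 = 78231 W
P_out = η·P_in = 0.861 × 78231 = 67357 W
n_s = 120×50/4 = 1500 rpm; n = 1500×(1−0.0317) = 1452 rpm
ω = 2π×1452/60 = 152.1 rad/s
τ = P_out/ω = 67357/152.1 = 443 N·m

443 N·m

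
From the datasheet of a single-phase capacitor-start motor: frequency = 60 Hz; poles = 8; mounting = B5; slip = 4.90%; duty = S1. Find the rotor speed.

n_s = 120f/p = 120×60/8 = 900 rpm
n = n_s(1 − s) = 900 × (1 − 0.049) = 856 rpm

856 rpm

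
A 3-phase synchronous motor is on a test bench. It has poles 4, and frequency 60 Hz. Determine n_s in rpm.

1800 rpm

n_s = 120f/p = 120×60/4 = 1800 rpm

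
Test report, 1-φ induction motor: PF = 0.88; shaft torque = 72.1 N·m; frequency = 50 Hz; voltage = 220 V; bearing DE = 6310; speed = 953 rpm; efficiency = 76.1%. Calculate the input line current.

48.8 A

ω = 2π×953/60 = 99.8 rad/s; P_out = τω = 72.1 × 99.8 = 7196 W
P_in = P_out / η = 7196 / 0.761 = 9456 W
I = P_in / (V·cosφ) = 9456 / (220 × 0.88) = 48.8 A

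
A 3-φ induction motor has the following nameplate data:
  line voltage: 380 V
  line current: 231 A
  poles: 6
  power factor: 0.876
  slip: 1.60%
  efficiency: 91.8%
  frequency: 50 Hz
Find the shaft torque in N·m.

1190 N·m

P_in = √3·V·I·cosφ = 1.732 × 380 × 231 × 0.876 = 133183 W
P_out = η·P_in = 0.918 × 133183 = 122262 W
n_s = 120×50/6 = 1000 rpm; n = 1000×(1−0.016) = 984 rpm
ω = 2π×984/60 = 103 rad/s
τ = P_out/ω = 122262/103 = 1190 N·m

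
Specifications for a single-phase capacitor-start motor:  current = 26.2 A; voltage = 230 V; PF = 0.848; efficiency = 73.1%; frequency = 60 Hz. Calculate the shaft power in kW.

3.74 kW

P_in = V·I·cosφ = 230 × 26.2 × 0.848 = 5110 W
P_out = η·P_in = 0.731 × 5110 = 3735 W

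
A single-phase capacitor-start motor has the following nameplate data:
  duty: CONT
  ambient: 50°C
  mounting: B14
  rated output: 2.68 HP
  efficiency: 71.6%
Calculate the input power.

2.79 kW

P_out = 2.68 × 746 = 1999 W
P_in = P_out/η = 1999/0.716 = 2792 W = 2.79 kW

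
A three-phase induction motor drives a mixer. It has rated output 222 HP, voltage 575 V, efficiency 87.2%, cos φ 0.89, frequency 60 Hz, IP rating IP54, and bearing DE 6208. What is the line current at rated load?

P_out = 222 × 746 = 165612 W
P_in = P_out / η = 165612 / 0.872 = 189922 W
I_L = P_in / (√3·V_L·cosφ) = 189922 / (1.732 × 575 × 0.89) = 214 A

214 A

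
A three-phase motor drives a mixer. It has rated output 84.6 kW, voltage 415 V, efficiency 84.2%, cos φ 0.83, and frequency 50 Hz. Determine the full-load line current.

168 A

P_out = 84.6 kW = 84600 W
P_in = P_out / η = 84600 / 0.842 = 100475 W
I_L = P_in / (√3·V_L·cosφ) = 100475 / (1.732 × 415 × 0.83) = 168 A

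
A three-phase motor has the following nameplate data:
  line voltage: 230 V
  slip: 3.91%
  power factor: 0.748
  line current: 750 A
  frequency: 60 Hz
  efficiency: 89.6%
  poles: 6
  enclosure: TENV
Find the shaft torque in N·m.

P_in = √3·V·I·cosφ = 1.732 × 230 × 750 × 0.748 = 223480 W
P_out = η·P_in = 0.896 × 223480 = 200238 W
n_s = 120×60/6 = 1200 rpm; n = 1200×(1−0.0391) = 1153 rpm
ω = 2π×1153/60 = 120.7 rad/s
τ = P_out/ω = 200238/120.7 = 1660 N·m

1660 N·m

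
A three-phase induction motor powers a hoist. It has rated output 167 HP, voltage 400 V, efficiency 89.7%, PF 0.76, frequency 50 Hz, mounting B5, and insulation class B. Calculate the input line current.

P_out = 167 × 746 = 124582 W
P_in = P_out / η = 124582 / 0.897 = 138887 W
I_L = P_in / (√3·V_L·cosφ) = 138887 / (1.732 × 400 × 0.76) = 264 A

264 A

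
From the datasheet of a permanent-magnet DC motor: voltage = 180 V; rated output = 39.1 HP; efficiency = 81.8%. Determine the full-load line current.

P_out = 39.1 × 746 = 29169 W
P_in = P_out / η = 29169 / 0.818 = 35659 W
I = P_in / V = 35659 / 180 = 198 A

198 A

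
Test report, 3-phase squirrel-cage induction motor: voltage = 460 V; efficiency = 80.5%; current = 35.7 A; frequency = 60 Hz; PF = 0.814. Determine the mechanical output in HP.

P_in = √3·V·I·cosφ = 1.732 × 460 × 35.7 × 0.814 = 23153 W
P_out = η·P_in = 0.805 × 23153 = 18638 W
= 18638/746 = 25 HP

25 HP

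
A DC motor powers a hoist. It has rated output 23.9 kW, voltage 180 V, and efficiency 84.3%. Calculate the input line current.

158 A

P_out = 23.9 kW = 23900 W
P_in = P_out / η = 23900 / 0.843 = 28351 W
I = P_in / V = 28351 / 180 = 158 A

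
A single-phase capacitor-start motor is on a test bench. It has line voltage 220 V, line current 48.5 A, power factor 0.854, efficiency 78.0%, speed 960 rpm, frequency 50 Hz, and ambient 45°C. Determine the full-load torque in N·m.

70.7 N·m

P_in = V·I·cosφ = 220 × 48.5 × 0.854 = 9112 W
P_out = η·P_in = 0.78 × 9112 = 7107 W
n = 960 rpm
ω = 2π×960/60 = 100.5 rad/s
τ = P_out/ω = 7107/100.5 = 70.7 N·m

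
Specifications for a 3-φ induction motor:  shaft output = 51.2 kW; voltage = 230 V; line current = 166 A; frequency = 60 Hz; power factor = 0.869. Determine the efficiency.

89.1 %

P_out = 51.2 kW = 51200 W
P_in = √3·V_L·I_L·cosφ = 1.732 × 230 × 166 × 0.869 = 57465 W
η = P_out / P_in = 51200 / 57465 = 0.891 = 89.1%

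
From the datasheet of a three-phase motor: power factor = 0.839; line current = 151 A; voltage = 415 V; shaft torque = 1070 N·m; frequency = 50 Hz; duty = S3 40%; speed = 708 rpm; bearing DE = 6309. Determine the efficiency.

87.1 %

ω = 2π × 708/60 = 74.14 rad/s; P_out = τω = 1070 × 74.14 = 79330 W
P_in = √3·V_L·I_L·cosφ = 1.732 × 415 × 151 × 0.839 = 91062 W
η = P_out / P_in = 79330 / 91062 = 0.871 = 87.1%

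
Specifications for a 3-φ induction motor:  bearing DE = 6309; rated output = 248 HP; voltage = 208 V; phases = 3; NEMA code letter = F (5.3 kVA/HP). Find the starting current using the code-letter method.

3650 A

S_LR = 5.3 × 248 = 1314.4 kVA
I_LR = S_LR/(√3·V_L) = 1314400/(1.732×208) = 3650 A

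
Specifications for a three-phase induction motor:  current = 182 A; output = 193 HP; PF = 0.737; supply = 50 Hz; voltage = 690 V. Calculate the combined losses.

16.3 kW

P_in = √3·V·I·cosφ = 1.732×690×182×0.737 = 160301 W
P_out = 193×746 = 143978 W
Losses = P_in − P_out = 160301 − 143978 = 16323 W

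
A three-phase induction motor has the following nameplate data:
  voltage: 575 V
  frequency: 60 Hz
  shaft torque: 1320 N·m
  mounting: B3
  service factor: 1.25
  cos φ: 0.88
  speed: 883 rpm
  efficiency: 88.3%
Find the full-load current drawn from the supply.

ω = 2π×883/60 = 92.47 rad/s; P_out = τω = 1320 × 92.47 = 122060 W
P_in = P_out / η = 122060 / 0.883 = 138233 W
I_L = P_in / (√3·V_L·cosφ) = 138233 / (1.732 × 575 × 0.88) = 158 A

158 A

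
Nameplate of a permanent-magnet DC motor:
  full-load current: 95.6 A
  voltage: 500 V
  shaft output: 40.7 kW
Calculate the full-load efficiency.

85.1 %

P_out = 40.7 kW = 40700 W
P_in = V·I = 500 × 95.6 = 47800 W
η = P_out / P_in = 40700 / 47800 = 0.851 = 85.1%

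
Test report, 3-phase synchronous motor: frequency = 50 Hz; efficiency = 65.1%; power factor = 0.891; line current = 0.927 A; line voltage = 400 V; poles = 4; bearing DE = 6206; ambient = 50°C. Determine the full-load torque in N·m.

P_in = √3·V·I·cosφ = 1.732 × 400 × 0.927 × 0.891 = 572 W
P_out = η·P_in = 0.651 × 572 = 372 W
n = n_s = 120×50/4 = 1500 rpm (synchronous)
ω = 2π×1500/60 = 157.1 rad/s
τ = P_out/ω = 372/157.1 = 2.37 N·m

2.37 N·m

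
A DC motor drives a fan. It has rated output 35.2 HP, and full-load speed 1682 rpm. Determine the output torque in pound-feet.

P_out = 35.2 × 746 = 26259 W
ω = 2π × 1682/60 = 176.1 rad/s
τ = P_out/ω = 26259/176.1 = 149.1 N·m
In lb·ft: 149.1/1.356 = 110 lb·ft

110 lb·ft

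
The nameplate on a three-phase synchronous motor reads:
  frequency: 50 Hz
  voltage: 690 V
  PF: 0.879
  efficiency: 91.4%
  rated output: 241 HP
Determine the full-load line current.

P_out = 241 × 746 = 179786 W
P_in = P_out / η = 179786 / 0.914 = 196702 W
I_L = P_in / (√3·V_L·cosφ) = 196702 / (1.732 × 690 × 0.879) = 187 A

187 A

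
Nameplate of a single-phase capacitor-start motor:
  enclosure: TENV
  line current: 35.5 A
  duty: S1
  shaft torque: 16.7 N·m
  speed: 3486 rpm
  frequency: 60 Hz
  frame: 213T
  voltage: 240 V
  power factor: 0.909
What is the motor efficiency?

ω = 2π × 3486/60 = 365.1 rad/s; P_out = τω = 16.7 × 365.1 = 6097 W
P_in = V·I·cosφ = 240 × 35.5 × 0.909 = 7745 W
η = P_out / P_in = 6097 / 7745 = 0.787 = 78.7%

78.7 %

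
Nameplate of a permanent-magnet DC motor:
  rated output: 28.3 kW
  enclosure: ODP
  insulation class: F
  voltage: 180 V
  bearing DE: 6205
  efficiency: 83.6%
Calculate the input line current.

P_out = 28.3 kW = 28300 W
P_in = P_out / η = 28300 / 0.836 = 33852 W
I = P_in / V = 33852 / 180 = 188 A

188 A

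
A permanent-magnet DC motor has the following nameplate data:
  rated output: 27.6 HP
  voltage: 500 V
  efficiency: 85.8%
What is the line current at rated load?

P_out = 27.6 × 746 = 20590 W
P_in = P_out / η = 20590 / 0.858 = 23998 W
I = P_in / V = 23998 / 500 = 48 A

48 A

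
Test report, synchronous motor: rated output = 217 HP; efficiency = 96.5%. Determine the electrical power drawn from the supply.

168 kW

P_out = 217 × 746 = 161882 W
P_in = P_out/η = 161882/0.965 = 167753 W = 168 kW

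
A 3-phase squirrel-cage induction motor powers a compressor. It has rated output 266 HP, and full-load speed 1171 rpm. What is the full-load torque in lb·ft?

P_out = 266 × 746 = 198436 W
ω = 2π × 1171/60 = 122.6 rad/s
τ = P_out/ω = 198436/122.6 = 1619 N·m
In lb·ft: 1619/1.356 = 1190 lb·ft

1190 lb·ft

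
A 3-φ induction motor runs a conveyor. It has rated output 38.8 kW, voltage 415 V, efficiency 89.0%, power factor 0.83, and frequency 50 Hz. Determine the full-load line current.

P_out = 38.8 kW = 38800 W
P_in = P_out / η = 38800 / 0.890 = 43596 W
I_L = P_in / (√3·V_L·cosφ) = 43596 / (1.732 × 415 × 0.83) = 73.1 A

73.1 A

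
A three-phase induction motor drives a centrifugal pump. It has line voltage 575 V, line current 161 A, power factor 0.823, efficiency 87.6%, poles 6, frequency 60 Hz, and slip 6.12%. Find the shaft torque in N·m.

980 N·m

P_in = √3·V·I·cosφ = 1.732 × 575 × 161 × 0.823 = 131960 W
P_out = η·P_in = 0.876 × 131960 = 115597 W
n_s = 120×60/6 = 1200 rpm; n = 1200×(1−0.0612) = 1127 rpm
ω = 2π×1127/60 = 118 rad/s
τ = P_out/ω = 115597/118 = 980 N·m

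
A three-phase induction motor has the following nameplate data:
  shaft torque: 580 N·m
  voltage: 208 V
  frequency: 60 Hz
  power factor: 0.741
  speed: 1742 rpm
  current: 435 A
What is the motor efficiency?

ω = 2π × 1742/60 = 182.4 rad/s; P_out = τω = 580 × 182.4 = 105792 W
P_in = √3·V_L·I_L·cosφ = 1.732 × 208 × 435 × 0.741 = 116123 W
η = P_out / P_in = 105792 / 116123 = 0.911 = 91.1%

91.1 %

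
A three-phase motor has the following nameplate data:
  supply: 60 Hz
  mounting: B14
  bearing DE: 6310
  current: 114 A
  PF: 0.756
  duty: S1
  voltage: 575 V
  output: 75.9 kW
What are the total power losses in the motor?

9.93 kW

P_in = √3·V·I·cosφ = 1.732×575×114×0.756 = 85831 W
P_out = 75900 W
Losses = P_in − P_out = 85831 − 75900 = 9931 W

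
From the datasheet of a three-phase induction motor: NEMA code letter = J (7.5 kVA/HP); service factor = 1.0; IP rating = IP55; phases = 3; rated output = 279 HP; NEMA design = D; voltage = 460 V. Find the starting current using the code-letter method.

S_LR = 7.5 × 279 = 2092.5 kVA
I_LR = S_LR/(√3·V_L) = 2092500/(1.732×460) = 2630 A

2630 A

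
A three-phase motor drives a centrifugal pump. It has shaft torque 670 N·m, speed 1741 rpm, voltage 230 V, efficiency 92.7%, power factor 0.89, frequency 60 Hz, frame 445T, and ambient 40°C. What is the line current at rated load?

ω = 2π×1741/60 = 182.3 rad/s; P_out = τω = 670 × 182.3 = 122141 W
P_in = P_out / η = 122141 / 0.927 = 131759 W
I_L = P_in / (√3·V_L·cosφ) = 131759 / (1.732 × 230 × 0.89) = 372 A

372 A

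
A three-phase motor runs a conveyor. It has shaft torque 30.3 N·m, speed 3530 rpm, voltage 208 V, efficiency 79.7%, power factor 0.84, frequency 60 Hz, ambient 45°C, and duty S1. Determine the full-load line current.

46.4 A

ω = 2π×3530/60 = 369.7 rad/s; P_out = τω = 30.3 × 369.7 = 11202 W
P_in = P_out / η = 11202 / 0.797 = 14055 W
I_L = P_in / (√3·V_L·cosφ) = 14055 / (1.732 × 208 × 0.84) = 46.4 A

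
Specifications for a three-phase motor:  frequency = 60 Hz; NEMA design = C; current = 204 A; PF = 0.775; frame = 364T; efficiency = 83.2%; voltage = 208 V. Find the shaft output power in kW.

47.4 kW

P_in = √3·V·I·cosφ = 1.732 × 208 × 204 × 0.775 = 56956 W
P_out = η·P_in = 0.832 × 56956 = 47387 W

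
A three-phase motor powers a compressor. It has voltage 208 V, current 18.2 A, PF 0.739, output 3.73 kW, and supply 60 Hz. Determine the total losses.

P_in = √3·V·I·cosφ = 1.732×208×18.2×0.739 = 4845 W
P_out = 3730 W
Losses = P_in − P_out = 4845 − 3730 = 1115 W

1.12 kW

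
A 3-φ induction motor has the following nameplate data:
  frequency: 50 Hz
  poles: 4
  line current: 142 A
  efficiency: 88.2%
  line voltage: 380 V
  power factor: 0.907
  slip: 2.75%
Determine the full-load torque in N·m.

489 N·m

P_in = √3·V·I·cosφ = 1.732 × 380 × 142 × 0.907 = 84767 W
P_out = η·P_in = 0.882 × 84767 = 74764 W
n_s = 120×50/4 = 1500 rpm; n = 1500×(1−0.0275) = 1459 rpm
ω = 2π×1459/60 = 152.8 rad/s
τ = P_out/ω = 74764/152.8 = 489 N·m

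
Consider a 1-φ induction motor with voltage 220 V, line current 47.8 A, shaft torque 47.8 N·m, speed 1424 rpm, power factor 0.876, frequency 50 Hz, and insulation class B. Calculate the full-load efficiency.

77.4 %

ω = 2π × 1424/60 = 149.1 rad/s; P_out = τω = 47.8 × 149.1 = 7127 W
P_in = V·I·cosφ = 220 × 47.8 × 0.876 = 9212 W
η = P_out / P_in = 7127 / 9212 = 0.774 = 77.4%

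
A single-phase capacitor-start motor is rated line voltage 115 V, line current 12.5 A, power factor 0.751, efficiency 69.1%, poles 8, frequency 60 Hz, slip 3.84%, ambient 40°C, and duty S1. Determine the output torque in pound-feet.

P_in = V·I·cosφ = 115 × 12.5 × 0.751 = 1080 W
P_out = η·P_in = 0.691 × 1080 = 746 W
n_s = 120×60/8 = 900 rpm; n = 900×(1−0.0384) = 865 rpm
ω = 2π×865/60 = 90.58 rad/s
τ = P_out/ω = 746/90.58 = 8.236 N·m
In lb·ft: 8.236/1.356 = 6.07 lb·ft

6.07 lb·ft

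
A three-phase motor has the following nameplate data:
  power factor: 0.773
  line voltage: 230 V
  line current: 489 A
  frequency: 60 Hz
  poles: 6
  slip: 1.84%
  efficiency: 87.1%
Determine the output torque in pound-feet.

784 lb·ft

P_in = √3·V·I·cosφ = 1.732 × 230 × 489 × 0.773 = 150579 W
P_out = η·P_in = 0.871 × 150579 = 131154 W
n_s = 120×60/6 = 1200 rpm; n = 1200×(1−0.0184) = 1178 rpm
ω = 2π×1178/60 = 123.4 rad/s
τ = P_out/ω = 131154/123.4 = 1063 N·m
In lb·ft: 1063/1.356 = 784 lb·ft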